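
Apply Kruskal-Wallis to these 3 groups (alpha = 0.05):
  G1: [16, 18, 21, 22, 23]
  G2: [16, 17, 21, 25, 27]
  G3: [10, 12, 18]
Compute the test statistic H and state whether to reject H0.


Step 1: Combine all N = 13 observations and assign midranks.
sorted (value, group, rank): (10,G3,1), (12,G3,2), (16,G1,3.5), (16,G2,3.5), (17,G2,5), (18,G1,6.5), (18,G3,6.5), (21,G1,8.5), (21,G2,8.5), (22,G1,10), (23,G1,11), (25,G2,12), (27,G2,13)
Step 2: Sum ranks within each group.
R_1 = 39.5 (n_1 = 5)
R_2 = 42 (n_2 = 5)
R_3 = 9.5 (n_3 = 3)
Step 3: H = 12/(N(N+1)) * sum(R_i^2/n_i) - 3(N+1)
     = 12/(13*14) * (39.5^2/5 + 42^2/5 + 9.5^2/3) - 3*14
     = 0.065934 * 694.933 - 42
     = 3.819780.
Step 4: Ties present; correction factor C = 1 - 18/(13^3 - 13) = 0.991758. Corrected H = 3.819780 / 0.991758 = 3.851524.
Step 5: Under H0, H ~ chi^2(2); p-value = 0.145765.
Step 6: alpha = 0.05. fail to reject H0.

H = 3.8515, df = 2, p = 0.145765, fail to reject H0.


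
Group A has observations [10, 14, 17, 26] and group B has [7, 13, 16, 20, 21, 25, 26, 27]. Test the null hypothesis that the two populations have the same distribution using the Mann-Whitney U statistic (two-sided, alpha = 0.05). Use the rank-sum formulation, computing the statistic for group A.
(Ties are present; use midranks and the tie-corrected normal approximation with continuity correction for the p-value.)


Step 1: Combine and sort all 12 observations; assign midranks.
sorted (value, group): (7,Y), (10,X), (13,Y), (14,X), (16,Y), (17,X), (20,Y), (21,Y), (25,Y), (26,X), (26,Y), (27,Y)
ranks: 7->1, 10->2, 13->3, 14->4, 16->5, 17->6, 20->7, 21->8, 25->9, 26->10.5, 26->10.5, 27->12
Step 2: Rank sum for X: R1 = 2 + 4 + 6 + 10.5 = 22.5.
Step 3: U_X = R1 - n1(n1+1)/2 = 22.5 - 4*5/2 = 22.5 - 10 = 12.5.
       U_Y = n1*n2 - U_X = 32 - 12.5 = 19.5.
Step 4: Ties are present, so use the tie-corrected normal approximation (with continuity correction) for the p-value.
Step 5: p-value = 0.609759; compare to alpha = 0.05. fail to reject H0.

U_X = 12.5, p = 0.609759, fail to reject H0 at alpha = 0.05.


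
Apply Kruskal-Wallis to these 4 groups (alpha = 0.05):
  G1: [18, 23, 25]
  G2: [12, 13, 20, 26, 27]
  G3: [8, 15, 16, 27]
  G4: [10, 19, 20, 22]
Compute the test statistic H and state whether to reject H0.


Step 1: Combine all N = 16 observations and assign midranks.
sorted (value, group, rank): (8,G3,1), (10,G4,2), (12,G2,3), (13,G2,4), (15,G3,5), (16,G3,6), (18,G1,7), (19,G4,8), (20,G2,9.5), (20,G4,9.5), (22,G4,11), (23,G1,12), (25,G1,13), (26,G2,14), (27,G2,15.5), (27,G3,15.5)
Step 2: Sum ranks within each group.
R_1 = 32 (n_1 = 3)
R_2 = 46 (n_2 = 5)
R_3 = 27.5 (n_3 = 4)
R_4 = 30.5 (n_4 = 4)
Step 3: H = 12/(N(N+1)) * sum(R_i^2/n_i) - 3(N+1)
     = 12/(16*17) * (32^2/3 + 46^2/5 + 27.5^2/4 + 30.5^2/4) - 3*17
     = 0.044118 * 1186.16 - 51
     = 1.330515.
Step 4: Ties present; correction factor C = 1 - 12/(16^3 - 16) = 0.997059. Corrected H = 1.330515 / 0.997059 = 1.334440.
Step 5: Under H0, H ~ chi^2(3); p-value = 0.720972.
Step 6: alpha = 0.05. fail to reject H0.

H = 1.3344, df = 3, p = 0.720972, fail to reject H0.


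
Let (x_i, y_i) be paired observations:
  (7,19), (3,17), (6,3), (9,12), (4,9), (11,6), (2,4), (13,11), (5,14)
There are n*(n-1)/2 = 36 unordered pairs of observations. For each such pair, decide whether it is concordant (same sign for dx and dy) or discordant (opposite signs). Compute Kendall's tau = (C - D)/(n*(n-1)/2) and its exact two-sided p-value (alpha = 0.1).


Step 1: Enumerate the 36 unordered pairs (i,j) with i<j and classify each by sign(x_j-x_i) * sign(y_j-y_i).
  (1,2):dx=-4,dy=-2->C; (1,3):dx=-1,dy=-16->C; (1,4):dx=+2,dy=-7->D; (1,5):dx=-3,dy=-10->C
  (1,6):dx=+4,dy=-13->D; (1,7):dx=-5,dy=-15->C; (1,8):dx=+6,dy=-8->D; (1,9):dx=-2,dy=-5->C
  (2,3):dx=+3,dy=-14->D; (2,4):dx=+6,dy=-5->D; (2,5):dx=+1,dy=-8->D; (2,6):dx=+8,dy=-11->D
  (2,7):dx=-1,dy=-13->C; (2,8):dx=+10,dy=-6->D; (2,9):dx=+2,dy=-3->D; (3,4):dx=+3,dy=+9->C
  (3,5):dx=-2,dy=+6->D; (3,6):dx=+5,dy=+3->C; (3,7):dx=-4,dy=+1->D; (3,8):dx=+7,dy=+8->C
  (3,9):dx=-1,dy=+11->D; (4,5):dx=-5,dy=-3->C; (4,6):dx=+2,dy=-6->D; (4,7):dx=-7,dy=-8->C
  (4,8):dx=+4,dy=-1->D; (4,9):dx=-4,dy=+2->D; (5,6):dx=+7,dy=-3->D; (5,7):dx=-2,dy=-5->C
  (5,8):dx=+9,dy=+2->C; (5,9):dx=+1,dy=+5->C; (6,7):dx=-9,dy=-2->C; (6,8):dx=+2,dy=+5->C
  (6,9):dx=-6,dy=+8->D; (7,8):dx=+11,dy=+7->C; (7,9):dx=+3,dy=+10->C; (8,9):dx=-8,dy=+3->D
Step 2: C = 18, D = 18, total pairs = 36.
Step 3: tau = (C - D)/(n(n-1)/2) = (18 - 18)/36 = 0.000000.
Step 4: Exact two-sided p-value (enumerate n! = 362880 permutations of y under H0): p = 1.000000.
Step 5: alpha = 0.1. fail to reject H0.

tau_b = 0.0000 (C=18, D=18), p = 1.000000, fail to reject H0.


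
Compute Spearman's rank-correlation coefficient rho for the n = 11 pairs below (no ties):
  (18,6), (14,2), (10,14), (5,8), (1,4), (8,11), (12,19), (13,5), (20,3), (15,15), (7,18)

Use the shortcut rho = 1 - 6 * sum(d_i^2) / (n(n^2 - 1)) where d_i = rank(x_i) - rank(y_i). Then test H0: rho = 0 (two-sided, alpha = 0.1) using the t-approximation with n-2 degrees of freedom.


Step 1: Rank x and y separately (midranks; no ties here).
rank(x): 18->10, 14->8, 10->5, 5->2, 1->1, 8->4, 12->6, 13->7, 20->11, 15->9, 7->3
rank(y): 6->5, 2->1, 14->8, 8->6, 4->3, 11->7, 19->11, 5->4, 3->2, 15->9, 18->10
Step 2: d_i = R_x(i) - R_y(i); compute d_i^2.
  (10-5)^2=25, (8-1)^2=49, (5-8)^2=9, (2-6)^2=16, (1-3)^2=4, (4-7)^2=9, (6-11)^2=25, (7-4)^2=9, (11-2)^2=81, (9-9)^2=0, (3-10)^2=49
sum(d^2) = 276.
Step 3: rho = 1 - 6*276 / (11*(11^2 - 1)) = 1 - 1656/1320 = -0.254545.
Step 4: Under H0, t = rho * sqrt((n-2)/(1-rho^2)) = -0.7896 ~ t(9).
Step 5: Two-sided p-value from the t-distribution with 9 df = 0.450037.
Step 6: alpha = 0.1. fail to reject H0.

rho = -0.2545, p = 0.450037, fail to reject H0 at alpha = 0.1.


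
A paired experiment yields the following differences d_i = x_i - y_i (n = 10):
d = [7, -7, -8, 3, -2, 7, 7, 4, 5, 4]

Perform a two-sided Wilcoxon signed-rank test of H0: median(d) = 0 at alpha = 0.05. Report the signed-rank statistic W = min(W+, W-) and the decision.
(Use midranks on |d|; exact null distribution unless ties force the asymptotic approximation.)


Step 1: Drop any zero differences (none here) and take |d_i|.
|d| = [7, 7, 8, 3, 2, 7, 7, 4, 5, 4]
Step 2: Midrank |d_i| (ties get averaged ranks).
ranks: |7|->7.5, |7|->7.5, |8|->10, |3|->2, |2|->1, |7|->7.5, |7|->7.5, |4|->3.5, |5|->5, |4|->3.5
Step 3: Attach original signs; sum ranks with positive sign and with negative sign.
W+ = 7.5 + 2 + 7.5 + 7.5 + 3.5 + 5 + 3.5 = 36.5
W- = 7.5 + 10 + 1 = 18.5
(Check: W+ + W- = 55 should equal n(n+1)/2 = 55.)
Step 4: Test statistic W = min(W+, W-) = 18.5.
Step 5: Ties in |d|, so use the tie-corrected normal approximation.
        E[W] = n(n+1)/4 = 10*11/4 = 27.5.
        Tie groups: |d|=4 (t=2), |d|=7 (t=4); sum(t^3 - t) = 66.
        Var[W] = n(n+1)(2n+1)/24 - sum(t^3-t)/48 = 2310/24 - 66/48 = 94.875.
        z = (W - E[W]) / sqrt(Var[W]) = (18.5 - 27.5) / 9.7404 = -0.9240.
        Two-sided p = 2*Phi(z) = 0.355492.
Step 6: alpha = 0.05. fail to reject H0.

W+ = 36.5, W- = 18.5, W = min = 18.5, p = 0.355492, fail to reject H0.


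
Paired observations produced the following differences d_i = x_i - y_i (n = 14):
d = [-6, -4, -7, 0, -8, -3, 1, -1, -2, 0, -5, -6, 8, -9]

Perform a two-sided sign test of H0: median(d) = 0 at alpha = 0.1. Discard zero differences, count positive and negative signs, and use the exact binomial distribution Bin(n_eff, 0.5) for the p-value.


Step 1: Discard zero differences. Original n = 14; n_eff = number of nonzero differences = 12.
Nonzero differences (with sign): -6, -4, -7, -8, -3, +1, -1, -2, -5, -6, +8, -9
Step 2: Count signs: positive = 2, negative = 10.
Step 3: Under H0: P(positive) = 0.5, so the number of positives S ~ Bin(12, 0.5).
Step 4: Two-sided exact p-value = sum of Bin(12,0.5) probabilities at or below the observed probability = 0.038574.
Step 5: alpha = 0.1. reject H0.

n_eff = 12, pos = 2, neg = 10, p = 0.038574, reject H0.


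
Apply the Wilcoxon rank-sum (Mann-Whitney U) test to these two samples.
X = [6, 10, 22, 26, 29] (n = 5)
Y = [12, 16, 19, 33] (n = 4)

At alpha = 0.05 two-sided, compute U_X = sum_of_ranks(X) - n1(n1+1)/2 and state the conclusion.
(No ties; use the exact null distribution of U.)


Step 1: Combine and sort all 9 observations; assign midranks.
sorted (value, group): (6,X), (10,X), (12,Y), (16,Y), (19,Y), (22,X), (26,X), (29,X), (33,Y)
ranks: 6->1, 10->2, 12->3, 16->4, 19->5, 22->6, 26->7, 29->8, 33->9
Step 2: Rank sum for X: R1 = 1 + 2 + 6 + 7 + 8 = 24.
Step 3: U_X = R1 - n1(n1+1)/2 = 24 - 5*6/2 = 24 - 15 = 9.
       U_Y = n1*n2 - U_X = 20 - 9 = 11.
Step 4: No ties, so the exact null distribution of U (based on enumerating the C(9,5) = 126 equally likely rank assignments) gives the two-sided p-value.
Step 5: p-value = 0.904762; compare to alpha = 0.05. fail to reject H0.

U_X = 9, p = 0.904762, fail to reject H0 at alpha = 0.05.


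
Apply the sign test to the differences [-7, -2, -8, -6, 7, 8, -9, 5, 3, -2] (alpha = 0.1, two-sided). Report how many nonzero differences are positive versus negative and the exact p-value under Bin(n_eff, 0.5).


Step 1: Discard zero differences. Original n = 10; n_eff = number of nonzero differences = 10.
Nonzero differences (with sign): -7, -2, -8, -6, +7, +8, -9, +5, +3, -2
Step 2: Count signs: positive = 4, negative = 6.
Step 3: Under H0: P(positive) = 0.5, so the number of positives S ~ Bin(10, 0.5).
Step 4: Two-sided exact p-value = sum of Bin(10,0.5) probabilities at or below the observed probability = 0.753906.
Step 5: alpha = 0.1. fail to reject H0.

n_eff = 10, pos = 4, neg = 6, p = 0.753906, fail to reject H0.


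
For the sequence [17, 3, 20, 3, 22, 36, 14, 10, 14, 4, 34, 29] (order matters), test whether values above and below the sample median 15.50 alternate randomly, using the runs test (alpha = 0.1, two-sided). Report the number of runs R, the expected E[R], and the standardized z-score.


Step 1: Compute median = 15.50; label A = above, B = below.
Labels in order: ABABAABBBBAA  (n_A = 6, n_B = 6)
Step 2: Count runs R = 7.
Step 3: Under H0 (random ordering), E[R] = 2*n_A*n_B/(n_A+n_B) + 1 = 2*6*6/12 + 1 = 7.0000.
        Var[R] = 2*n_A*n_B*(2*n_A*n_B - n_A - n_B) / ((n_A+n_B)^2 * (n_A+n_B-1)) = 4320/1584 = 2.7273.
        SD[R] = 1.6514.
Step 4: R = E[R], so z = 0 with no continuity correction.
Step 5: Two-sided p-value via normal approximation = 2*(1 - Phi(|z|)) = 1.000000.
Step 6: alpha = 0.1. fail to reject H0.

R = 7, z = 0.0000, p = 1.000000, fail to reject H0.


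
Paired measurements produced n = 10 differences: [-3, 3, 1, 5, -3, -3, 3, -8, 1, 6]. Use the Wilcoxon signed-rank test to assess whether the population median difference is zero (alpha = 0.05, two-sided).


Step 1: Drop any zero differences (none here) and take |d_i|.
|d| = [3, 3, 1, 5, 3, 3, 3, 8, 1, 6]
Step 2: Midrank |d_i| (ties get averaged ranks).
ranks: |3|->5, |3|->5, |1|->1.5, |5|->8, |3|->5, |3|->5, |3|->5, |8|->10, |1|->1.5, |6|->9
Step 3: Attach original signs; sum ranks with positive sign and with negative sign.
W+ = 5 + 1.5 + 8 + 5 + 1.5 + 9 = 30
W- = 5 + 5 + 5 + 10 = 25
(Check: W+ + W- = 55 should equal n(n+1)/2 = 55.)
Step 4: Test statistic W = min(W+, W-) = 25.
Step 5: Ties in |d|, so use the tie-corrected normal approximation.
        E[W] = n(n+1)/4 = 10*11/4 = 27.5.
        Tie groups: |d|=1 (t=2), |d|=3 (t=5); sum(t^3 - t) = 126.
        Var[W] = n(n+1)(2n+1)/24 - sum(t^3-t)/48 = 2310/24 - 126/48 = 93.625.
        z = (W - E[W]) / sqrt(Var[W]) = (25 - 27.5) / 9.6760 = -0.2584.
        Two-sided p = 2*Phi(z) = 0.796120.
Step 6: alpha = 0.05. fail to reject H0.

W+ = 30, W- = 25, W = min = 25, p = 0.796120, fail to reject H0.


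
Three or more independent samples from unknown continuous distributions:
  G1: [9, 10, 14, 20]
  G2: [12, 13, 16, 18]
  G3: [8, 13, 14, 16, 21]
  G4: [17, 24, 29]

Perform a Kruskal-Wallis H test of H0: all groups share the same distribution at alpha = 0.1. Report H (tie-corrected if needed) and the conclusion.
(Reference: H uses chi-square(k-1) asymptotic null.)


Step 1: Combine all N = 16 observations and assign midranks.
sorted (value, group, rank): (8,G3,1), (9,G1,2), (10,G1,3), (12,G2,4), (13,G2,5.5), (13,G3,5.5), (14,G1,7.5), (14,G3,7.5), (16,G2,9.5), (16,G3,9.5), (17,G4,11), (18,G2,12), (20,G1,13), (21,G3,14), (24,G4,15), (29,G4,16)
Step 2: Sum ranks within each group.
R_1 = 25.5 (n_1 = 4)
R_2 = 31 (n_2 = 4)
R_3 = 37.5 (n_3 = 5)
R_4 = 42 (n_4 = 3)
Step 3: H = 12/(N(N+1)) * sum(R_i^2/n_i) - 3(N+1)
     = 12/(16*17) * (25.5^2/4 + 31^2/4 + 37.5^2/5 + 42^2/3) - 3*17
     = 0.044118 * 1272.06 - 51
     = 5.120404.
Step 4: Ties present; correction factor C = 1 - 18/(16^3 - 16) = 0.995588. Corrected H = 5.120404 / 0.995588 = 5.143095.
Step 5: Under H0, H ~ chi^2(3); p-value = 0.161614.
Step 6: alpha = 0.1. fail to reject H0.

H = 5.1431, df = 3, p = 0.161614, fail to reject H0.


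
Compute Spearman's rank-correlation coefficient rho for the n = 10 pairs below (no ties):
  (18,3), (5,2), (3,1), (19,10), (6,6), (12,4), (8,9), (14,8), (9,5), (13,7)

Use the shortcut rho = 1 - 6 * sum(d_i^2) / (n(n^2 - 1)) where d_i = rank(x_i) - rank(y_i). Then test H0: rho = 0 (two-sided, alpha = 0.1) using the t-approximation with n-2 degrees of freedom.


Step 1: Rank x and y separately (midranks; no ties here).
rank(x): 18->9, 5->2, 3->1, 19->10, 6->3, 12->6, 8->4, 14->8, 9->5, 13->7
rank(y): 3->3, 2->2, 1->1, 10->10, 6->6, 4->4, 9->9, 8->8, 5->5, 7->7
Step 2: d_i = R_x(i) - R_y(i); compute d_i^2.
  (9-3)^2=36, (2-2)^2=0, (1-1)^2=0, (10-10)^2=0, (3-6)^2=9, (6-4)^2=4, (4-9)^2=25, (8-8)^2=0, (5-5)^2=0, (7-7)^2=0
sum(d^2) = 74.
Step 3: rho = 1 - 6*74 / (10*(10^2 - 1)) = 1 - 444/990 = 0.551515.
Step 4: Under H0, t = rho * sqrt((n-2)/(1-rho^2)) = 1.8700 ~ t(8).
Step 5: Two-sided p-value from the t-distribution with 8 df = 0.098401.
Step 6: alpha = 0.1. reject H0.

rho = 0.5515, p = 0.098401, reject H0 at alpha = 0.1.


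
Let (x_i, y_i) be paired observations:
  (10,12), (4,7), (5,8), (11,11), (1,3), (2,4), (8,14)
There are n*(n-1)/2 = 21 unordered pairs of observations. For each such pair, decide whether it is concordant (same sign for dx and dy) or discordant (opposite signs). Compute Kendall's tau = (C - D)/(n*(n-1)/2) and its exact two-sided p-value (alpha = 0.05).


Step 1: Enumerate the 21 unordered pairs (i,j) with i<j and classify each by sign(x_j-x_i) * sign(y_j-y_i).
  (1,2):dx=-6,dy=-5->C; (1,3):dx=-5,dy=-4->C; (1,4):dx=+1,dy=-1->D; (1,5):dx=-9,dy=-9->C
  (1,6):dx=-8,dy=-8->C; (1,7):dx=-2,dy=+2->D; (2,3):dx=+1,dy=+1->C; (2,4):dx=+7,dy=+4->C
  (2,5):dx=-3,dy=-4->C; (2,6):dx=-2,dy=-3->C; (2,7):dx=+4,dy=+7->C; (3,4):dx=+6,dy=+3->C
  (3,5):dx=-4,dy=-5->C; (3,6):dx=-3,dy=-4->C; (3,7):dx=+3,dy=+6->C; (4,5):dx=-10,dy=-8->C
  (4,6):dx=-9,dy=-7->C; (4,7):dx=-3,dy=+3->D; (5,6):dx=+1,dy=+1->C; (5,7):dx=+7,dy=+11->C
  (6,7):dx=+6,dy=+10->C
Step 2: C = 18, D = 3, total pairs = 21.
Step 3: tau = (C - D)/(n(n-1)/2) = (18 - 3)/21 = 0.714286.
Step 4: Exact two-sided p-value (enumerate n! = 5040 permutations of y under H0): p = 0.030159.
Step 5: alpha = 0.05. reject H0.

tau_b = 0.7143 (C=18, D=3), p = 0.030159, reject H0.


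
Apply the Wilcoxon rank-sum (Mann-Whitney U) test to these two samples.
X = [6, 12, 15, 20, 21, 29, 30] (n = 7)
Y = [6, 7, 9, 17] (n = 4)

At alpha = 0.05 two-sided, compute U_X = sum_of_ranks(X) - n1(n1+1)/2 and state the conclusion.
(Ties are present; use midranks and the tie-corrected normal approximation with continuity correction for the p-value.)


Step 1: Combine and sort all 11 observations; assign midranks.
sorted (value, group): (6,X), (6,Y), (7,Y), (9,Y), (12,X), (15,X), (17,Y), (20,X), (21,X), (29,X), (30,X)
ranks: 6->1.5, 6->1.5, 7->3, 9->4, 12->5, 15->6, 17->7, 20->8, 21->9, 29->10, 30->11
Step 2: Rank sum for X: R1 = 1.5 + 5 + 6 + 8 + 9 + 10 + 11 = 50.5.
Step 3: U_X = R1 - n1(n1+1)/2 = 50.5 - 7*8/2 = 50.5 - 28 = 22.5.
       U_Y = n1*n2 - U_X = 28 - 22.5 = 5.5.
Step 4: Ties are present, so use the tie-corrected normal approximation (with continuity correction) for the p-value.
Step 5: p-value = 0.129695; compare to alpha = 0.05. fail to reject H0.

U_X = 22.5, p = 0.129695, fail to reject H0 at alpha = 0.05.


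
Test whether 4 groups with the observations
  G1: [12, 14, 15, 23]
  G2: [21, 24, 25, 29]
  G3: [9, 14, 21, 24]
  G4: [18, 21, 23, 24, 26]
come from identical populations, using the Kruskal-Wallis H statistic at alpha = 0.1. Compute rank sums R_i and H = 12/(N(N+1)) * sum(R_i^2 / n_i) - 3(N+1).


Step 1: Combine all N = 17 observations and assign midranks.
sorted (value, group, rank): (9,G3,1), (12,G1,2), (14,G1,3.5), (14,G3,3.5), (15,G1,5), (18,G4,6), (21,G2,8), (21,G3,8), (21,G4,8), (23,G1,10.5), (23,G4,10.5), (24,G2,13), (24,G3,13), (24,G4,13), (25,G2,15), (26,G4,16), (29,G2,17)
Step 2: Sum ranks within each group.
R_1 = 21 (n_1 = 4)
R_2 = 53 (n_2 = 4)
R_3 = 25.5 (n_3 = 4)
R_4 = 53.5 (n_4 = 5)
Step 3: H = 12/(N(N+1)) * sum(R_i^2/n_i) - 3(N+1)
     = 12/(17*18) * (21^2/4 + 53^2/4 + 25.5^2/4 + 53.5^2/5) - 3*18
     = 0.039216 * 1547.51 - 54
     = 6.686765.
Step 4: Ties present; correction factor C = 1 - 60/(17^3 - 17) = 0.987745. Corrected H = 6.686765 / 0.987745 = 6.769727.
Step 5: Under H0, H ~ chi^2(3); p-value = 0.079611.
Step 6: alpha = 0.1. reject H0.

H = 6.7697, df = 3, p = 0.079611, reject H0.


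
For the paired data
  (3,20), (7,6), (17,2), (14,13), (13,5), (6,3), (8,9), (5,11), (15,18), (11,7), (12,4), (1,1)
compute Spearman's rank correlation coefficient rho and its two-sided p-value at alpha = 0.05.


Step 1: Rank x and y separately (midranks; no ties here).
rank(x): 3->2, 7->5, 17->12, 14->10, 13->9, 6->4, 8->6, 5->3, 15->11, 11->7, 12->8, 1->1
rank(y): 20->12, 6->6, 2->2, 13->10, 5->5, 3->3, 9->8, 11->9, 18->11, 7->7, 4->4, 1->1
Step 2: d_i = R_x(i) - R_y(i); compute d_i^2.
  (2-12)^2=100, (5-6)^2=1, (12-2)^2=100, (10-10)^2=0, (9-5)^2=16, (4-3)^2=1, (6-8)^2=4, (3-9)^2=36, (11-11)^2=0, (7-7)^2=0, (8-4)^2=16, (1-1)^2=0
sum(d^2) = 274.
Step 3: rho = 1 - 6*274 / (12*(12^2 - 1)) = 1 - 1644/1716 = 0.041958.
Step 4: Under H0, t = rho * sqrt((n-2)/(1-rho^2)) = 0.1328 ~ t(10).
Step 5: Two-sided p-value from the t-distribution with 10 df = 0.896986.
Step 6: alpha = 0.05. fail to reject H0.

rho = 0.0420, p = 0.896986, fail to reject H0 at alpha = 0.05.


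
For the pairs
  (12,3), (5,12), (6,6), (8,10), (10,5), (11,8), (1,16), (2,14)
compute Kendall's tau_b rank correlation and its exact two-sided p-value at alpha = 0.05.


Step 1: Enumerate the 28 unordered pairs (i,j) with i<j and classify each by sign(x_j-x_i) * sign(y_j-y_i).
  (1,2):dx=-7,dy=+9->D; (1,3):dx=-6,dy=+3->D; (1,4):dx=-4,dy=+7->D; (1,5):dx=-2,dy=+2->D
  (1,6):dx=-1,dy=+5->D; (1,7):dx=-11,dy=+13->D; (1,8):dx=-10,dy=+11->D; (2,3):dx=+1,dy=-6->D
  (2,4):dx=+3,dy=-2->D; (2,5):dx=+5,dy=-7->D; (2,6):dx=+6,dy=-4->D; (2,7):dx=-4,dy=+4->D
  (2,8):dx=-3,dy=+2->D; (3,4):dx=+2,dy=+4->C; (3,5):dx=+4,dy=-1->D; (3,6):dx=+5,dy=+2->C
  (3,7):dx=-5,dy=+10->D; (3,8):dx=-4,dy=+8->D; (4,5):dx=+2,dy=-5->D; (4,6):dx=+3,dy=-2->D
  (4,7):dx=-7,dy=+6->D; (4,8):dx=-6,dy=+4->D; (5,6):dx=+1,dy=+3->C; (5,7):dx=-9,dy=+11->D
  (5,8):dx=-8,dy=+9->D; (6,7):dx=-10,dy=+8->D; (6,8):dx=-9,dy=+6->D; (7,8):dx=+1,dy=-2->D
Step 2: C = 3, D = 25, total pairs = 28.
Step 3: tau = (C - D)/(n(n-1)/2) = (3 - 25)/28 = -0.785714.
Step 4: Exact two-sided p-value (enumerate n! = 40320 permutations of y under H0): p = 0.005506.
Step 5: alpha = 0.05. reject H0.

tau_b = -0.7857 (C=3, D=25), p = 0.005506, reject H0.


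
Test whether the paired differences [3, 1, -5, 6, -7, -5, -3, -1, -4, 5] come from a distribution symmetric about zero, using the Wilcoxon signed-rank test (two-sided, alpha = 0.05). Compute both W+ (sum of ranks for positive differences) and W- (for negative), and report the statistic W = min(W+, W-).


Step 1: Drop any zero differences (none here) and take |d_i|.
|d| = [3, 1, 5, 6, 7, 5, 3, 1, 4, 5]
Step 2: Midrank |d_i| (ties get averaged ranks).
ranks: |3|->3.5, |1|->1.5, |5|->7, |6|->9, |7|->10, |5|->7, |3|->3.5, |1|->1.5, |4|->5, |5|->7
Step 3: Attach original signs; sum ranks with positive sign and with negative sign.
W+ = 3.5 + 1.5 + 9 + 7 = 21
W- = 7 + 10 + 7 + 3.5 + 1.5 + 5 = 34
(Check: W+ + W- = 55 should equal n(n+1)/2 = 55.)
Step 4: Test statistic W = min(W+, W-) = 21.
Step 5: Ties in |d|, so use the tie-corrected normal approximation.
        E[W] = n(n+1)/4 = 10*11/4 = 27.5.
        Tie groups: |d|=1 (t=2), |d|=3 (t=2), |d|=5 (t=3); sum(t^3 - t) = 36.
        Var[W] = n(n+1)(2n+1)/24 - sum(t^3-t)/48 = 2310/24 - 36/48 = 95.5.
        z = (W - E[W]) / sqrt(Var[W]) = (21 - 27.5) / 9.7724 = -0.6651.
        Two-sided p = 2*Phi(z) = 0.505962.
Step 6: alpha = 0.05. fail to reject H0.

W+ = 21, W- = 34, W = min = 21, p = 0.505962, fail to reject H0.


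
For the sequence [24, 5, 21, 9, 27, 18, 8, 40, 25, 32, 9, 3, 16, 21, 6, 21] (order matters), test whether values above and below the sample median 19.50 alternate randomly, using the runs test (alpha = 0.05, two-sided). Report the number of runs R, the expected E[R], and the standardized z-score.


Step 1: Compute median = 19.50; label A = above, B = below.
Labels in order: ABABABBAAABBBABA  (n_A = 8, n_B = 8)
Step 2: Count runs R = 11.
Step 3: Under H0 (random ordering), E[R] = 2*n_A*n_B/(n_A+n_B) + 1 = 2*8*8/16 + 1 = 9.0000.
        Var[R] = 2*n_A*n_B*(2*n_A*n_B - n_A - n_B) / ((n_A+n_B)^2 * (n_A+n_B-1)) = 14336/3840 = 3.7333.
        SD[R] = 1.9322.
Step 4: Continuity-corrected z = (R - 0.5 - E[R]) / SD[R] = (11 - 0.5 - 9.0000) / 1.9322 = 0.7763.
Step 5: Two-sided p-value via normal approximation = 2*(1 - Phi(|z|)) = 0.437558.
Step 6: alpha = 0.05. fail to reject H0.

R = 11, z = 0.7763, p = 0.437558, fail to reject H0.


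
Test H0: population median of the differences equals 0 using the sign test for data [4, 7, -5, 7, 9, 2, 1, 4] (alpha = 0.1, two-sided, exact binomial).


Step 1: Discard zero differences. Original n = 8; n_eff = number of nonzero differences = 8.
Nonzero differences (with sign): +4, +7, -5, +7, +9, +2, +1, +4
Step 2: Count signs: positive = 7, negative = 1.
Step 3: Under H0: P(positive) = 0.5, so the number of positives S ~ Bin(8, 0.5).
Step 4: Two-sided exact p-value = sum of Bin(8,0.5) probabilities at or below the observed probability = 0.070312.
Step 5: alpha = 0.1. reject H0.

n_eff = 8, pos = 7, neg = 1, p = 0.070312, reject H0.


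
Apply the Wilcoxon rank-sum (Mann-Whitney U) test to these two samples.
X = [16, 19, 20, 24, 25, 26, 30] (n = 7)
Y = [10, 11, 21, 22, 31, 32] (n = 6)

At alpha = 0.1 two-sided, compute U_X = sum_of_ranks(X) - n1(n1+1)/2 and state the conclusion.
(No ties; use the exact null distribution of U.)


Step 1: Combine and sort all 13 observations; assign midranks.
sorted (value, group): (10,Y), (11,Y), (16,X), (19,X), (20,X), (21,Y), (22,Y), (24,X), (25,X), (26,X), (30,X), (31,Y), (32,Y)
ranks: 10->1, 11->2, 16->3, 19->4, 20->5, 21->6, 22->7, 24->8, 25->9, 26->10, 30->11, 31->12, 32->13
Step 2: Rank sum for X: R1 = 3 + 4 + 5 + 8 + 9 + 10 + 11 = 50.
Step 3: U_X = R1 - n1(n1+1)/2 = 50 - 7*8/2 = 50 - 28 = 22.
       U_Y = n1*n2 - U_X = 42 - 22 = 20.
Step 4: No ties, so the exact null distribution of U (based on enumerating the C(13,7) = 1716 equally likely rank assignments) gives the two-sided p-value.
Step 5: p-value = 0.945221; compare to alpha = 0.1. fail to reject H0.

U_X = 22, p = 0.945221, fail to reject H0 at alpha = 0.1.


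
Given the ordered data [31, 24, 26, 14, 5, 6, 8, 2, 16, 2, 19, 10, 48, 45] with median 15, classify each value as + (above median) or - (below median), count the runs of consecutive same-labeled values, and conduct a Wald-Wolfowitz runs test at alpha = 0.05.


Step 1: Compute median = 15; label A = above, B = below.
Labels in order: AAABBBBBABABAA  (n_A = 7, n_B = 7)
Step 2: Count runs R = 7.
Step 3: Under H0 (random ordering), E[R] = 2*n_A*n_B/(n_A+n_B) + 1 = 2*7*7/14 + 1 = 8.0000.
        Var[R] = 2*n_A*n_B*(2*n_A*n_B - n_A - n_B) / ((n_A+n_B)^2 * (n_A+n_B-1)) = 8232/2548 = 3.2308.
        SD[R] = 1.7974.
Step 4: Continuity-corrected z = (R + 0.5 - E[R]) / SD[R] = (7 + 0.5 - 8.0000) / 1.7974 = -0.2782.
Step 5: Two-sided p-value via normal approximation = 2*(1 - Phi(|z|)) = 0.780879.
Step 6: alpha = 0.05. fail to reject H0.

R = 7, z = -0.2782, p = 0.780879, fail to reject H0.


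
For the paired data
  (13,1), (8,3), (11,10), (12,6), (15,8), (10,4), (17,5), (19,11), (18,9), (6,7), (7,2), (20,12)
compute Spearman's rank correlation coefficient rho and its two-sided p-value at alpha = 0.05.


Step 1: Rank x and y separately (midranks; no ties here).
rank(x): 13->7, 8->3, 11->5, 12->6, 15->8, 10->4, 17->9, 19->11, 18->10, 6->1, 7->2, 20->12
rank(y): 1->1, 3->3, 10->10, 6->6, 8->8, 4->4, 5->5, 11->11, 9->9, 7->7, 2->2, 12->12
Step 2: d_i = R_x(i) - R_y(i); compute d_i^2.
  (7-1)^2=36, (3-3)^2=0, (5-10)^2=25, (6-6)^2=0, (8-8)^2=0, (4-4)^2=0, (9-5)^2=16, (11-11)^2=0, (10-9)^2=1, (1-7)^2=36, (2-2)^2=0, (12-12)^2=0
sum(d^2) = 114.
Step 3: rho = 1 - 6*114 / (12*(12^2 - 1)) = 1 - 684/1716 = 0.601399.
Step 4: Under H0, t = rho * sqrt((n-2)/(1-rho^2)) = 2.3804 ~ t(10).
Step 5: Two-sided p-value from the t-distribution with 10 df = 0.038588.
Step 6: alpha = 0.05. reject H0.

rho = 0.6014, p = 0.038588, reject H0 at alpha = 0.05.


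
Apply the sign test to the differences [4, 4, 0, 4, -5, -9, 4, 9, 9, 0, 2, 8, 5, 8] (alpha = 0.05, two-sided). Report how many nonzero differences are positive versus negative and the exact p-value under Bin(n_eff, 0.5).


Step 1: Discard zero differences. Original n = 14; n_eff = number of nonzero differences = 12.
Nonzero differences (with sign): +4, +4, +4, -5, -9, +4, +9, +9, +2, +8, +5, +8
Step 2: Count signs: positive = 10, negative = 2.
Step 3: Under H0: P(positive) = 0.5, so the number of positives S ~ Bin(12, 0.5).
Step 4: Two-sided exact p-value = sum of Bin(12,0.5) probabilities at or below the observed probability = 0.038574.
Step 5: alpha = 0.05. reject H0.

n_eff = 12, pos = 10, neg = 2, p = 0.038574, reject H0.


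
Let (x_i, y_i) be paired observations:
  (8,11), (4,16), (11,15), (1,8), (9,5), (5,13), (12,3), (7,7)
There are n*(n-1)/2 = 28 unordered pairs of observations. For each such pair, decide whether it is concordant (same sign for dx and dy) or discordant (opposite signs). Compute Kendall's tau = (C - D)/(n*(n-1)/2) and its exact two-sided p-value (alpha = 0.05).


Step 1: Enumerate the 28 unordered pairs (i,j) with i<j and classify each by sign(x_j-x_i) * sign(y_j-y_i).
  (1,2):dx=-4,dy=+5->D; (1,3):dx=+3,dy=+4->C; (1,4):dx=-7,dy=-3->C; (1,5):dx=+1,dy=-6->D
  (1,6):dx=-3,dy=+2->D; (1,7):dx=+4,dy=-8->D; (1,8):dx=-1,dy=-4->C; (2,3):dx=+7,dy=-1->D
  (2,4):dx=-3,dy=-8->C; (2,5):dx=+5,dy=-11->D; (2,6):dx=+1,dy=-3->D; (2,7):dx=+8,dy=-13->D
  (2,8):dx=+3,dy=-9->D; (3,4):dx=-10,dy=-7->C; (3,5):dx=-2,dy=-10->C; (3,6):dx=-6,dy=-2->C
  (3,7):dx=+1,dy=-12->D; (3,8):dx=-4,dy=-8->C; (4,5):dx=+8,dy=-3->D; (4,6):dx=+4,dy=+5->C
  (4,7):dx=+11,dy=-5->D; (4,8):dx=+6,dy=-1->D; (5,6):dx=-4,dy=+8->D; (5,7):dx=+3,dy=-2->D
  (5,8):dx=-2,dy=+2->D; (6,7):dx=+7,dy=-10->D; (6,8):dx=+2,dy=-6->D; (7,8):dx=-5,dy=+4->D
Step 2: C = 9, D = 19, total pairs = 28.
Step 3: tau = (C - D)/(n(n-1)/2) = (9 - 19)/28 = -0.357143.
Step 4: Exact two-sided p-value (enumerate n! = 40320 permutations of y under H0): p = 0.275099.
Step 5: alpha = 0.05. fail to reject H0.

tau_b = -0.3571 (C=9, D=19), p = 0.275099, fail to reject H0.


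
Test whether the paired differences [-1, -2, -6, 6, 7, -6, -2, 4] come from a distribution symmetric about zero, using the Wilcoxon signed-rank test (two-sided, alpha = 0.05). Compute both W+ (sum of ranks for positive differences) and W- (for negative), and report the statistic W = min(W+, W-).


Step 1: Drop any zero differences (none here) and take |d_i|.
|d| = [1, 2, 6, 6, 7, 6, 2, 4]
Step 2: Midrank |d_i| (ties get averaged ranks).
ranks: |1|->1, |2|->2.5, |6|->6, |6|->6, |7|->8, |6|->6, |2|->2.5, |4|->4
Step 3: Attach original signs; sum ranks with positive sign and with negative sign.
W+ = 6 + 8 + 4 = 18
W- = 1 + 2.5 + 6 + 6 + 2.5 = 18
(Check: W+ + W- = 36 should equal n(n+1)/2 = 36.)
Step 4: Test statistic W = min(W+, W-) = 18.
Step 5: Ties in |d|, so use the tie-corrected normal approximation.
        E[W] = n(n+1)/4 = 8*9/4 = 18.
        Tie groups: |d|=2 (t=2), |d|=6 (t=3); sum(t^3 - t) = 30.
        Var[W] = n(n+1)(2n+1)/24 - sum(t^3-t)/48 = 1224/24 - 30/48 = 50.375.
        z = (W - E[W]) / sqrt(Var[W]) = (18 - 18) / 7.0975 = 0.0000.
        Two-sided p = 2*Phi(z) = 1.000000.
Step 6: alpha = 0.05. fail to reject H0.

W+ = 18, W- = 18, W = min = 18, p = 1.000000, fail to reject H0.


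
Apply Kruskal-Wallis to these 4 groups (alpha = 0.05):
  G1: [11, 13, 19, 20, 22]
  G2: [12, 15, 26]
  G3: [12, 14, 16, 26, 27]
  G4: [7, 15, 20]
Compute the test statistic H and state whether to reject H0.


Step 1: Combine all N = 16 observations and assign midranks.
sorted (value, group, rank): (7,G4,1), (11,G1,2), (12,G2,3.5), (12,G3,3.5), (13,G1,5), (14,G3,6), (15,G2,7.5), (15,G4,7.5), (16,G3,9), (19,G1,10), (20,G1,11.5), (20,G4,11.5), (22,G1,13), (26,G2,14.5), (26,G3,14.5), (27,G3,16)
Step 2: Sum ranks within each group.
R_1 = 41.5 (n_1 = 5)
R_2 = 25.5 (n_2 = 3)
R_3 = 49 (n_3 = 5)
R_4 = 20 (n_4 = 3)
Step 3: H = 12/(N(N+1)) * sum(R_i^2/n_i) - 3(N+1)
     = 12/(16*17) * (41.5^2/5 + 25.5^2/3 + 49^2/5 + 20^2/3) - 3*17
     = 0.044118 * 1174.73 - 51
     = 0.826471.
Step 4: Ties present; correction factor C = 1 - 24/(16^3 - 16) = 0.994118. Corrected H = 0.826471 / 0.994118 = 0.831361.
Step 5: Under H0, H ~ chi^2(3); p-value = 0.841952.
Step 6: alpha = 0.05. fail to reject H0.

H = 0.8314, df = 3, p = 0.841952, fail to reject H0.


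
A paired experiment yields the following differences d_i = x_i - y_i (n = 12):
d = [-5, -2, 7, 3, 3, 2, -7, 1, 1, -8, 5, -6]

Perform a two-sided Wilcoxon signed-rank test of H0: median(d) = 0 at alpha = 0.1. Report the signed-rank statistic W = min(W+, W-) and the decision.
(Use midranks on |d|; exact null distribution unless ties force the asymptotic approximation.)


Step 1: Drop any zero differences (none here) and take |d_i|.
|d| = [5, 2, 7, 3, 3, 2, 7, 1, 1, 8, 5, 6]
Step 2: Midrank |d_i| (ties get averaged ranks).
ranks: |5|->7.5, |2|->3.5, |7|->10.5, |3|->5.5, |3|->5.5, |2|->3.5, |7|->10.5, |1|->1.5, |1|->1.5, |8|->12, |5|->7.5, |6|->9
Step 3: Attach original signs; sum ranks with positive sign and with negative sign.
W+ = 10.5 + 5.5 + 5.5 + 3.5 + 1.5 + 1.5 + 7.5 = 35.5
W- = 7.5 + 3.5 + 10.5 + 12 + 9 = 42.5
(Check: W+ + W- = 78 should equal n(n+1)/2 = 78.)
Step 4: Test statistic W = min(W+, W-) = 35.5.
Step 5: Ties in |d|, so use the tie-corrected normal approximation.
        E[W] = n(n+1)/4 = 12*13/4 = 39.
        Tie groups: |d|=1 (t=2), |d|=2 (t=2), |d|=3 (t=2), |d|=5 (t=2), |d|=7 (t=2); sum(t^3 - t) = 30.
        Var[W] = n(n+1)(2n+1)/24 - sum(t^3-t)/48 = 3900/24 - 30/48 = 161.875.
        z = (W - E[W]) / sqrt(Var[W]) = (35.5 - 39) / 12.7230 = -0.2751.
        Two-sided p = 2*Phi(z) = 0.783245.
Step 6: alpha = 0.1. fail to reject H0.

W+ = 35.5, W- = 42.5, W = min = 35.5, p = 0.783245, fail to reject H0.


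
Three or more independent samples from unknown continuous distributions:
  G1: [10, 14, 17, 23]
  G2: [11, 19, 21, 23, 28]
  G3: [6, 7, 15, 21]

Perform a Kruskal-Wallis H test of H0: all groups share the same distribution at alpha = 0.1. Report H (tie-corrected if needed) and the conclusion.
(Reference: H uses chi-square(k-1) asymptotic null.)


Step 1: Combine all N = 13 observations and assign midranks.
sorted (value, group, rank): (6,G3,1), (7,G3,2), (10,G1,3), (11,G2,4), (14,G1,5), (15,G3,6), (17,G1,7), (19,G2,8), (21,G2,9.5), (21,G3,9.5), (23,G1,11.5), (23,G2,11.5), (28,G2,13)
Step 2: Sum ranks within each group.
R_1 = 26.5 (n_1 = 4)
R_2 = 46 (n_2 = 5)
R_3 = 18.5 (n_3 = 4)
Step 3: H = 12/(N(N+1)) * sum(R_i^2/n_i) - 3(N+1)
     = 12/(13*14) * (26.5^2/4 + 46^2/5 + 18.5^2/4) - 3*14
     = 0.065934 * 684.325 - 42
     = 3.120330.
Step 4: Ties present; correction factor C = 1 - 12/(13^3 - 13) = 0.994505. Corrected H = 3.120330 / 0.994505 = 3.137569.
Step 5: Under H0, H ~ chi^2(2); p-value = 0.208298.
Step 6: alpha = 0.1. fail to reject H0.

H = 3.1376, df = 2, p = 0.208298, fail to reject H0.


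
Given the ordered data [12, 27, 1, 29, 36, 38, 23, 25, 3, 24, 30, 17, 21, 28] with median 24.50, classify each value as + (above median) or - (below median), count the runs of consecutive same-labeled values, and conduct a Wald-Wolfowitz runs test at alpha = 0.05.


Step 1: Compute median = 24.50; label A = above, B = below.
Labels in order: BABAAABABBABBA  (n_A = 7, n_B = 7)
Step 2: Count runs R = 10.
Step 3: Under H0 (random ordering), E[R] = 2*n_A*n_B/(n_A+n_B) + 1 = 2*7*7/14 + 1 = 8.0000.
        Var[R] = 2*n_A*n_B*(2*n_A*n_B - n_A - n_B) / ((n_A+n_B)^2 * (n_A+n_B-1)) = 8232/2548 = 3.2308.
        SD[R] = 1.7974.
Step 4: Continuity-corrected z = (R - 0.5 - E[R]) / SD[R] = (10 - 0.5 - 8.0000) / 1.7974 = 0.8345.
Step 5: Two-sided p-value via normal approximation = 2*(1 - Phi(|z|)) = 0.403986.
Step 6: alpha = 0.05. fail to reject H0.

R = 10, z = 0.8345, p = 0.403986, fail to reject H0.


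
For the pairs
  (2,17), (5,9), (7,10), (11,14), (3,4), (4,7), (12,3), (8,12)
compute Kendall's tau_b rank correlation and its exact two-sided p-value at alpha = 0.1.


Step 1: Enumerate the 28 unordered pairs (i,j) with i<j and classify each by sign(x_j-x_i) * sign(y_j-y_i).
  (1,2):dx=+3,dy=-8->D; (1,3):dx=+5,dy=-7->D; (1,4):dx=+9,dy=-3->D; (1,5):dx=+1,dy=-13->D
  (1,6):dx=+2,dy=-10->D; (1,7):dx=+10,dy=-14->D; (1,8):dx=+6,dy=-5->D; (2,3):dx=+2,dy=+1->C
  (2,4):dx=+6,dy=+5->C; (2,5):dx=-2,dy=-5->C; (2,6):dx=-1,dy=-2->C; (2,7):dx=+7,dy=-6->D
  (2,8):dx=+3,dy=+3->C; (3,4):dx=+4,dy=+4->C; (3,5):dx=-4,dy=-6->C; (3,6):dx=-3,dy=-3->C
  (3,7):dx=+5,dy=-7->D; (3,8):dx=+1,dy=+2->C; (4,5):dx=-8,dy=-10->C; (4,6):dx=-7,dy=-7->C
  (4,7):dx=+1,dy=-11->D; (4,8):dx=-3,dy=-2->C; (5,6):dx=+1,dy=+3->C; (5,7):dx=+9,dy=-1->D
  (5,8):dx=+5,dy=+8->C; (6,7):dx=+8,dy=-4->D; (6,8):dx=+4,dy=+5->C; (7,8):dx=-4,dy=+9->D
Step 2: C = 15, D = 13, total pairs = 28.
Step 3: tau = (C - D)/(n(n-1)/2) = (15 - 13)/28 = 0.071429.
Step 4: Exact two-sided p-value (enumerate n! = 40320 permutations of y under H0): p = 0.904861.
Step 5: alpha = 0.1. fail to reject H0.

tau_b = 0.0714 (C=15, D=13), p = 0.904861, fail to reject H0.


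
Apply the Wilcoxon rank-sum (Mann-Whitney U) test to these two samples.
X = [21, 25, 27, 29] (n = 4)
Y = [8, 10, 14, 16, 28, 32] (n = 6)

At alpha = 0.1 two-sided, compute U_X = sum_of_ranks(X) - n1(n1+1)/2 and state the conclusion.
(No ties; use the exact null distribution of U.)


Step 1: Combine and sort all 10 observations; assign midranks.
sorted (value, group): (8,Y), (10,Y), (14,Y), (16,Y), (21,X), (25,X), (27,X), (28,Y), (29,X), (32,Y)
ranks: 8->1, 10->2, 14->3, 16->4, 21->5, 25->6, 27->7, 28->8, 29->9, 32->10
Step 2: Rank sum for X: R1 = 5 + 6 + 7 + 9 = 27.
Step 3: U_X = R1 - n1(n1+1)/2 = 27 - 4*5/2 = 27 - 10 = 17.
       U_Y = n1*n2 - U_X = 24 - 17 = 7.
Step 4: No ties, so the exact null distribution of U (based on enumerating the C(10,4) = 210 equally likely rank assignments) gives the two-sided p-value.
Step 5: p-value = 0.352381; compare to alpha = 0.1. fail to reject H0.

U_X = 17, p = 0.352381, fail to reject H0 at alpha = 0.1.


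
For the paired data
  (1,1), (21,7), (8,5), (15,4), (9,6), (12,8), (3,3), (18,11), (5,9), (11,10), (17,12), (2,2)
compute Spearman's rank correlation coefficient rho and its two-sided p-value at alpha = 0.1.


Step 1: Rank x and y separately (midranks; no ties here).
rank(x): 1->1, 21->12, 8->5, 15->9, 9->6, 12->8, 3->3, 18->11, 5->4, 11->7, 17->10, 2->2
rank(y): 1->1, 7->7, 5->5, 4->4, 6->6, 8->8, 3->3, 11->11, 9->9, 10->10, 12->12, 2->2
Step 2: d_i = R_x(i) - R_y(i); compute d_i^2.
  (1-1)^2=0, (12-7)^2=25, (5-5)^2=0, (9-4)^2=25, (6-6)^2=0, (8-8)^2=0, (3-3)^2=0, (11-11)^2=0, (4-9)^2=25, (7-10)^2=9, (10-12)^2=4, (2-2)^2=0
sum(d^2) = 88.
Step 3: rho = 1 - 6*88 / (12*(12^2 - 1)) = 1 - 528/1716 = 0.692308.
Step 4: Under H0, t = rho * sqrt((n-2)/(1-rho^2)) = 3.0339 ~ t(10).
Step 5: Two-sided p-value from the t-distribution with 10 df = 0.012593.
Step 6: alpha = 0.1. reject H0.

rho = 0.6923, p = 0.012593, reject H0 at alpha = 0.1.


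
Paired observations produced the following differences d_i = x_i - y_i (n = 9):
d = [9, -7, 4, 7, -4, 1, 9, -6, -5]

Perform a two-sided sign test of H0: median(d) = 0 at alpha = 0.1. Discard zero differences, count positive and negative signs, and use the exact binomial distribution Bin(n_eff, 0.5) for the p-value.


Step 1: Discard zero differences. Original n = 9; n_eff = number of nonzero differences = 9.
Nonzero differences (with sign): +9, -7, +4, +7, -4, +1, +9, -6, -5
Step 2: Count signs: positive = 5, negative = 4.
Step 3: Under H0: P(positive) = 0.5, so the number of positives S ~ Bin(9, 0.5).
Step 4: Two-sided exact p-value = sum of Bin(9,0.5) probabilities at or below the observed probability = 1.000000.
Step 5: alpha = 0.1. fail to reject H0.

n_eff = 9, pos = 5, neg = 4, p = 1.000000, fail to reject H0.


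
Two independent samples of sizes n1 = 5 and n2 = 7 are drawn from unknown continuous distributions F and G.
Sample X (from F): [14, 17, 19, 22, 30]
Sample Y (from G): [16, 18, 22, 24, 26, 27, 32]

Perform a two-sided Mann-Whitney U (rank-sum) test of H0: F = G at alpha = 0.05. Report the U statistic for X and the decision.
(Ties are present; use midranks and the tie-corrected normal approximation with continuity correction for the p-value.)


Step 1: Combine and sort all 12 observations; assign midranks.
sorted (value, group): (14,X), (16,Y), (17,X), (18,Y), (19,X), (22,X), (22,Y), (24,Y), (26,Y), (27,Y), (30,X), (32,Y)
ranks: 14->1, 16->2, 17->3, 18->4, 19->5, 22->6.5, 22->6.5, 24->8, 26->9, 27->10, 30->11, 32->12
Step 2: Rank sum for X: R1 = 1 + 3 + 5 + 6.5 + 11 = 26.5.
Step 3: U_X = R1 - n1(n1+1)/2 = 26.5 - 5*6/2 = 26.5 - 15 = 11.5.
       U_Y = n1*n2 - U_X = 35 - 11.5 = 23.5.
Step 4: Ties are present, so use the tie-corrected normal approximation (with continuity correction) for the p-value.
Step 5: p-value = 0.370914; compare to alpha = 0.05. fail to reject H0.

U_X = 11.5, p = 0.370914, fail to reject H0 at alpha = 0.05.


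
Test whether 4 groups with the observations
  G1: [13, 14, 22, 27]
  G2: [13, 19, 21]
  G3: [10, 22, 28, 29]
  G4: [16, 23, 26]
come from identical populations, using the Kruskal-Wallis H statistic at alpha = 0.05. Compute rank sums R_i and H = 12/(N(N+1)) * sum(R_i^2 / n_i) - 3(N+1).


Step 1: Combine all N = 14 observations and assign midranks.
sorted (value, group, rank): (10,G3,1), (13,G1,2.5), (13,G2,2.5), (14,G1,4), (16,G4,5), (19,G2,6), (21,G2,7), (22,G1,8.5), (22,G3,8.5), (23,G4,10), (26,G4,11), (27,G1,12), (28,G3,13), (29,G3,14)
Step 2: Sum ranks within each group.
R_1 = 27 (n_1 = 4)
R_2 = 15.5 (n_2 = 3)
R_3 = 36.5 (n_3 = 4)
R_4 = 26 (n_4 = 3)
Step 3: H = 12/(N(N+1)) * sum(R_i^2/n_i) - 3(N+1)
     = 12/(14*15) * (27^2/4 + 15.5^2/3 + 36.5^2/4 + 26^2/3) - 3*15
     = 0.057143 * 820.729 - 45
     = 1.898810.
Step 4: Ties present; correction factor C = 1 - 12/(14^3 - 14) = 0.995604. Corrected H = 1.898810 / 0.995604 = 1.907193.
Step 5: Under H0, H ~ chi^2(3); p-value = 0.591891.
Step 6: alpha = 0.05. fail to reject H0.

H = 1.9072, df = 3, p = 0.591891, fail to reject H0.


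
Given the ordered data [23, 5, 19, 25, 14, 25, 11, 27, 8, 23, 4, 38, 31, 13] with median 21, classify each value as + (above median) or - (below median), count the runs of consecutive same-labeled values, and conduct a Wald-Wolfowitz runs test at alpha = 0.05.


Step 1: Compute median = 21; label A = above, B = below.
Labels in order: ABBABABABABAAB  (n_A = 7, n_B = 7)
Step 2: Count runs R = 12.
Step 3: Under H0 (random ordering), E[R] = 2*n_A*n_B/(n_A+n_B) + 1 = 2*7*7/14 + 1 = 8.0000.
        Var[R] = 2*n_A*n_B*(2*n_A*n_B - n_A - n_B) / ((n_A+n_B)^2 * (n_A+n_B-1)) = 8232/2548 = 3.2308.
        SD[R] = 1.7974.
Step 4: Continuity-corrected z = (R - 0.5 - E[R]) / SD[R] = (12 - 0.5 - 8.0000) / 1.7974 = 1.9472.
Step 5: Two-sided p-value via normal approximation = 2*(1 - Phi(|z|)) = 0.051508.
Step 6: alpha = 0.05. fail to reject H0.

R = 12, z = 1.9472, p = 0.051508, fail to reject H0.


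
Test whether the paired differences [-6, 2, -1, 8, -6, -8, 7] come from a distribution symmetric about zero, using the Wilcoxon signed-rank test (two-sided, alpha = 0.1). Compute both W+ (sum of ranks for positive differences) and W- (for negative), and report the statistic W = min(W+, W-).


Step 1: Drop any zero differences (none here) and take |d_i|.
|d| = [6, 2, 1, 8, 6, 8, 7]
Step 2: Midrank |d_i| (ties get averaged ranks).
ranks: |6|->3.5, |2|->2, |1|->1, |8|->6.5, |6|->3.5, |8|->6.5, |7|->5
Step 3: Attach original signs; sum ranks with positive sign and with negative sign.
W+ = 2 + 6.5 + 5 = 13.5
W- = 3.5 + 1 + 3.5 + 6.5 = 14.5
(Check: W+ + W- = 28 should equal n(n+1)/2 = 28.)
Step 4: Test statistic W = min(W+, W-) = 13.5.
Step 5: Ties in |d|, so use the tie-corrected normal approximation.
        E[W] = n(n+1)/4 = 7*8/4 = 14.
        Tie groups: |d|=6 (t=2), |d|=8 (t=2); sum(t^3 - t) = 12.
        Var[W] = n(n+1)(2n+1)/24 - sum(t^3-t)/48 = 840/24 - 12/48 = 34.75.
        z = (W - E[W]) / sqrt(Var[W]) = (13.5 - 14) / 5.8949 = -0.0848.
        Two-sided p = 2*Phi(z) = 0.932405.
Step 6: alpha = 0.1. fail to reject H0.

W+ = 13.5, W- = 14.5, W = min = 13.5, p = 0.932405, fail to reject H0.
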